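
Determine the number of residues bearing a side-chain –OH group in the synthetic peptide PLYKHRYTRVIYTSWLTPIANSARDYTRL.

Serine (S), threonine (T), and tyrosine (Y) each carry a hydroxyl group on the side chain.
Matching residues: Y3, Y7, T8, Y12, T13, S14, T17, S22, Y26, T27.

10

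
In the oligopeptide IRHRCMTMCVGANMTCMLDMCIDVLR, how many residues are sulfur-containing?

9

Only Cys (C) and Met (M) have a sulfur atom in the side chain.
Matching residues: C5, M6, M8, C9, M14, C16, M17, M20, C21.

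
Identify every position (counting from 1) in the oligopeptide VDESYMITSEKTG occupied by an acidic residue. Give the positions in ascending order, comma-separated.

Aspartate (D) and glutamate (E) have carboxylic-acid side chains and are the acidic amino acids.
Matching residues: D2, E3, E10.

2, 3, 10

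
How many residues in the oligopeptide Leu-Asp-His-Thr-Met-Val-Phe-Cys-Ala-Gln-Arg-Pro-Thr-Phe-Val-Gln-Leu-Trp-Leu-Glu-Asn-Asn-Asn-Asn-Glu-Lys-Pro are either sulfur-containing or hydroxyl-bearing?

Sulfur-containing: C, M. Hydroxyl-bearing: S, T, Y.
Sulfur-containing residues here: Met5, Cys8 (2).
Hydroxyl-bearing residues here: Thr4, Thr13 (2).
The two groups share no amino acid, so total = 2 + 2 = 4.

4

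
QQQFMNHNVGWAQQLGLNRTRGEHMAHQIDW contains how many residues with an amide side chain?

9

The amide-side-chain residues are Asn (N) and Gln (Q).
Matching residues: Q1, Q2, Q3, N6, N8, Q13, Q14, N18, Q28.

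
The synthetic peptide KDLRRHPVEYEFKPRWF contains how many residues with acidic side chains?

Only D (aspartate) and E (glutamate) carry a side-chain carboxylic acid.
Matching residues: D2, E9, E11.

3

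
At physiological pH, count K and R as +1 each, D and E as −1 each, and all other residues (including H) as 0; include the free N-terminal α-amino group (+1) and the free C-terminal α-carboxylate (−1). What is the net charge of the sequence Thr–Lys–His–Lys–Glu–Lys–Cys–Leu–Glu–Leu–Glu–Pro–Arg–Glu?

0

Positive (K, R): Lys2, Lys4, Lys6, Arg13 → +4.
Negative (D, E): Glu5, Glu9, Glu11, Glu14 → −4.
The N-terminus (+1) and C-terminus (−1) cancel.
Net charge = (+4) + (−4) = 0.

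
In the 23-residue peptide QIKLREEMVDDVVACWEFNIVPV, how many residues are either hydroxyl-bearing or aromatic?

Hydroxyl-bearing: S, T, Y. Aromatic: F, W, Y.
Hydroxyl-bearing residues here: none (0).
Aromatic residues here: W16, F18 (2).
(Y belongs to both groups, but none appear in this sequence.) Total = 0 + 2 = 2.

2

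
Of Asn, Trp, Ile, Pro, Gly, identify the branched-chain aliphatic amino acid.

The BCAAs are Val, Leu, and Ile — aliphatic side chains with a branch point.
Of the listed options, only Ile belongs to this group.

Ile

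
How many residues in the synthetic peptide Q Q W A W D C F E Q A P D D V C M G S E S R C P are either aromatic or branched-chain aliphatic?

Aromatic: F, W, Y. Branched-chain aliphatic: I, L, V.
Aromatic residues here: W3, W5, F8 (3).
Branched-chain aliphatic residues here: V15 (1).
The two groups share no amino acid, so total = 3 + 1 = 4.

4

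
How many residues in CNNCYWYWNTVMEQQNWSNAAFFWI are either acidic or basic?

1

Acidic: D, E. Basic: H, K, R.
Acidic residues here: E13 (1).
Basic residues here: none (0).
The two groups share no amino acid, so total = 1 + 0 = 1.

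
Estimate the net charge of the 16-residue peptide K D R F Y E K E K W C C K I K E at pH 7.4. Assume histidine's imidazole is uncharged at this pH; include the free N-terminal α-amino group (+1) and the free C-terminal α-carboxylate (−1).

+2

At pH ~7.4 the Lys and Arg side chains are protonated (+1), the Asp and Glu side chains are deprotonated (−1), and with His taken as neutral all other side chains carry no charge.
Positive (K, R): K1, R3, K7, K9, K13, K15 → +6.
Negative (D, E): D2, E6, E8, E16 → −4.
The N-terminus (+1) and C-terminus (−1) cancel.
Net charge = (+6) + (−4) = +2.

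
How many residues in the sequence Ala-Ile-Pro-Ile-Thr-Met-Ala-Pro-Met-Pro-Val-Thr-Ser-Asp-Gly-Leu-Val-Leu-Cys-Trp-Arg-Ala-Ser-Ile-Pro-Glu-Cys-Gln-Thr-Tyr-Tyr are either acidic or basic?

3

Acidic: D, E. Basic: H, K, R.
Acidic residues here: Asp14, Glu26 (2).
Basic residues here: Arg21 (1).
The two groups share no amino acid, so total = 2 + 1 = 3.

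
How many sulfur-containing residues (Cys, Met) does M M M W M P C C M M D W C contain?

9

Matching residues: M1, M2, M3, M5, C7, C8, M9, M10, C13.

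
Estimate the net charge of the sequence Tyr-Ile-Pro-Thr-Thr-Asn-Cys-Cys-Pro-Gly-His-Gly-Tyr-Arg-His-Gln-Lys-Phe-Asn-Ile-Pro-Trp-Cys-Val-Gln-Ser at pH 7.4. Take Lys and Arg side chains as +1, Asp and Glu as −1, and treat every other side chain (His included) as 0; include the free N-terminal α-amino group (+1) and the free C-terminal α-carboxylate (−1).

Positive (K, R): Arg14, Lys17 → +2.
Negative (D, E): none → −0.
The N-terminus (+1) and C-terminus (−1) cancel.
Net charge = (+2) + (−0) = +2.

+2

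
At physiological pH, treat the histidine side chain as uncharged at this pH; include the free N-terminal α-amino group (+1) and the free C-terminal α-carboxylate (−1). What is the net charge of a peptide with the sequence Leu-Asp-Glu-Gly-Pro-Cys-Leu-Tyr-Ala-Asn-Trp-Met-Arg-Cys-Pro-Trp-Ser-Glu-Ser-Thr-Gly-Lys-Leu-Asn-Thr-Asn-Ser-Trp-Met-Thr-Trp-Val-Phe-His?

The side chains ionized at physiological pH are Lys/Arg (+1) and Asp/Glu (−1); with His treated as neutral, nothing else contributes.
Positive (K, R): Arg13, Lys22 → +2.
Negative (D, E): Asp2, Glu3, Glu18 → −3.
The N-terminus (+1) and C-terminus (−1) cancel.
Net charge = (+2) + (−3) = −1.

-1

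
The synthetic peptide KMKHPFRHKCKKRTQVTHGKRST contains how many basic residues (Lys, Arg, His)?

Matching residues: K1, K3, H4, R7, H8, K9, K11, K12, R13, H18, K20, R21.

12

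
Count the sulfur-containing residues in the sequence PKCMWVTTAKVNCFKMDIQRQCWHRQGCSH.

The sulfur-bearing residues are cysteine (–SH) and methionine (–S–CH₃).
Matching residues: C3, M4, C13, M16, C22, C28.

6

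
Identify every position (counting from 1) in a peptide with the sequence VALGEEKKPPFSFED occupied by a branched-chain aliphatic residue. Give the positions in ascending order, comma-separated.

Matching residues: V1, L3.

1, 3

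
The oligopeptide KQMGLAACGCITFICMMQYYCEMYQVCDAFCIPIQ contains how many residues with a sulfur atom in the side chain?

Cysteine (C, thiol) and methionine (M, thioether) are the two sulfur-containing amino acids.
Matching residues: M3, C8, C10, C15, M16, M17, C21, M23, C27, C31.

10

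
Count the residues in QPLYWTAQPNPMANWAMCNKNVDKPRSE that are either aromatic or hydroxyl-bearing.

Aromatic: F, W, Y. Hydroxyl-bearing: S, T, Y.
Aromatic residues here: Y4, W5, W15 (3).
Hydroxyl-bearing residues here: Y4, T6, S27 (3).
Y is in both groups, so the 1 Y residue must not be double-counted.
Total = 3 + 3 − 1 = 5.

5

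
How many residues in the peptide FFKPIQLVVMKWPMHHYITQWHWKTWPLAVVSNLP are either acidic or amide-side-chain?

Acidic: D, E. Amide-side-chain: N, Q.
Acidic residues here: none (0).
Amide-side-chain residues here: Q6, Q20, N33 (3).
The two groups share no amino acid, so total = 0 + 3 = 3.

3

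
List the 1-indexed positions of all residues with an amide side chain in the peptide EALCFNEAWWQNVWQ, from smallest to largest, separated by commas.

Asparagine (N) and glutamine (Q) have uncharged amide side chains.
Matching residues: N6, Q11, N12, Q15.

6, 11, 12, 15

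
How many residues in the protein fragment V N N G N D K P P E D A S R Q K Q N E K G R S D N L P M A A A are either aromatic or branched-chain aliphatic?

2

Aromatic: F, W, Y. Branched-chain aliphatic: I, L, V.
Aromatic residues here: none (0).
Branched-chain aliphatic residues here: V1, L26 (2).
The two groups share no amino acid, so total = 0 + 2 = 2.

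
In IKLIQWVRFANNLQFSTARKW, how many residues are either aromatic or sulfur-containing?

4

Aromatic: F, W, Y. Sulfur-containing: C, M.
Aromatic residues here: W6, F9, F15, W21 (4).
Sulfur-containing residues here: none (0).
The two groups share no amino acid, so total = 4 + 0 = 4.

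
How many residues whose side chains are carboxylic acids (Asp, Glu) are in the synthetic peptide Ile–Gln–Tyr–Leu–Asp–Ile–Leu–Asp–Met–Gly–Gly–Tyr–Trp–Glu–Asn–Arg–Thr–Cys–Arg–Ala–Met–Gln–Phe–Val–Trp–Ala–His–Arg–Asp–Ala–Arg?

Matching residues: Asp5, Asp8, Glu14, Asp29.

4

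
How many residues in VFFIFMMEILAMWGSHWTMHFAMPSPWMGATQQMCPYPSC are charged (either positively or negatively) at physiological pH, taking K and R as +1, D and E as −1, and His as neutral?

Charged side chains at pH ~7.4: K, R (positive); D, E (negative).
Matching residues: E8.

1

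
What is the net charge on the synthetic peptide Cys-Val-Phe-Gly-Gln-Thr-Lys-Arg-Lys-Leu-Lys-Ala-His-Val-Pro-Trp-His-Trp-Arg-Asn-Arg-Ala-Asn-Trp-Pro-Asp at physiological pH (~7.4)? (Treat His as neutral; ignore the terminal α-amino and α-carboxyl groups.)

The side chains ionized at physiological pH are Lys/Arg (+1) and Asp/Glu (−1); with His treated as neutral, nothing else contributes.
Positive (K, R): Lys7, Arg8, Lys9, Lys11, Arg19, Arg21 → +6.
Negative (D, E): Asp26 → −1.
Net charge = (+6) + (−1) = +5.

+5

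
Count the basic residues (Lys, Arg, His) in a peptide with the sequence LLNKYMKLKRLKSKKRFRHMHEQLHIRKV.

Matching residues: K4, K7, K9, R10, K12, K14, K15, R16, R18, H19, H21, H25, R27, K28.

14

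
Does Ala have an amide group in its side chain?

The amide-side-chain residues are Asn (N) and Gln (Q).
Alanine is not in this group.

No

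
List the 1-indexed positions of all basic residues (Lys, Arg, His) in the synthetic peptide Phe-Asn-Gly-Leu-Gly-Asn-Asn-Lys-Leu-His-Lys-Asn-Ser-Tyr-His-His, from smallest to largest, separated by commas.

Matching residues: Lys8, His10, Lys11, His15, His16.

8, 10, 11, 15, 16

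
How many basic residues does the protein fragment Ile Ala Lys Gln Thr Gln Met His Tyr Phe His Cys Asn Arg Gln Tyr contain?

4

The basic amino acids are Lys (K), Arg (R), and His (H).
Matching residues: Lys3, His8, His11, Arg14.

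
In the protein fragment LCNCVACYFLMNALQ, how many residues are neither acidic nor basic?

Acidic: D, E. Basic: K, R, H. All other residues are neither.
Matching residues: L1, C2, N3, C4, V5, A6, C7, Y8, F9, L10, M11, N12, A13, L14, Q15.

15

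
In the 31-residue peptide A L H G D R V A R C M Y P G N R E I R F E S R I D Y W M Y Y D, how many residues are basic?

K, R, and H are the three residues with basic side chains (ε-amine, guanidinium, and imidazole respectively).
Matching residues: H3, R6, R9, R16, R19, R23.

6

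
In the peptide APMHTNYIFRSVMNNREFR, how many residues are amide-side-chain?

Only N (asparagine) and Q (glutamine) carry a side-chain carboxamide.
Matching residues: N6, N14, N15.

3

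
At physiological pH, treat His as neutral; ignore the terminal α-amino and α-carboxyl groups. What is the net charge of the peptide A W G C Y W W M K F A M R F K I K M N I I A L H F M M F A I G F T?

The side chains ionized at physiological pH are Lys/Arg (+1) and Asp/Glu (−1); with His treated as neutral, nothing else contributes.
Positive (K, R): K9, R13, K15, K17 → +4.
Negative (D, E): none → −0.
Net charge = (+4) + (−0) = +4.

+4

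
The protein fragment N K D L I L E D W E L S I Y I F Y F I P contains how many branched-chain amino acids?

7

The BCAAs are Val, Leu, and Ile — aliphatic side chains with a branch point.
Matching residues: L4, I5, L6, L11, I13, I15, I19.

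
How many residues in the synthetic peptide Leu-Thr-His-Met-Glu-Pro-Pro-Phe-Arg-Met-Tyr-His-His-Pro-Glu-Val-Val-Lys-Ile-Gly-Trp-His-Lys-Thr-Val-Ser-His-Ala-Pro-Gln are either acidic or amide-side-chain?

3

Acidic: D, E. Amide-side-chain: N, Q.
Acidic residues here: Glu5, Glu15 (2).
Amide-side-chain residues here: Gln30 (1).
The two groups share no amino acid, so total = 2 + 1 = 3.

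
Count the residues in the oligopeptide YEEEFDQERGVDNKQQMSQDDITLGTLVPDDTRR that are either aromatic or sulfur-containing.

3

Aromatic: F, W, Y. Sulfur-containing: C, M.
Aromatic residues here: Y1, F5 (2).
Sulfur-containing residues here: M17 (1).
The two groups share no amino acid, so total = 2 + 1 = 3.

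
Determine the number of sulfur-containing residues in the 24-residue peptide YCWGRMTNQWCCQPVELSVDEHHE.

The sulfur-bearing residues are cysteine (–SH) and methionine (–S–CH₃).
Matching residues: C2, M6, C11, C12.

4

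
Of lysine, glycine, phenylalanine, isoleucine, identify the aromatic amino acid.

phenylalanine

The aromatic amino acids are Phe (F, benzyl), Trp (W, indole), and Tyr (Y, phenol).
Of the listed options, only phenylalanine belongs to this group.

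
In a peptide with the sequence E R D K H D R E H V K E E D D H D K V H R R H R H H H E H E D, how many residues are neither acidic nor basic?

Acidic: D, E. Basic: K, R, H. All other residues are neither.
Matching residues: V10, V19.

2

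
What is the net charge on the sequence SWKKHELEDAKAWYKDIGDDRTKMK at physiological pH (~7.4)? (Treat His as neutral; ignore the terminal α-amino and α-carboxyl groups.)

+1

At pH ~7.4 the Lys and Arg side chains are protonated (+1), the Asp and Glu side chains are deprotonated (−1), and with His taken as neutral all other side chains carry no charge.
Positive (K, R): K3, K4, K11, K15, R21, K23, K25 → +7.
Negative (D, E): E6, E8, D9, D16, D19, D20 → −6.
Net charge = (+7) + (−6) = +1.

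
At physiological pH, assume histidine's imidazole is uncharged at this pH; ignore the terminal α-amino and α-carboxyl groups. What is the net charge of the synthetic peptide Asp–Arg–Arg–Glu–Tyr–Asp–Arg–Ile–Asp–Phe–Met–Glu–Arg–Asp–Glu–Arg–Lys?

-1

The side chains ionized at physiological pH are Lys/Arg (+1) and Asp/Glu (−1); with His treated as neutral, nothing else contributes.
Positive (K, R): Arg2, Arg3, Arg7, Arg13, Arg16, Lys17 → +6.
Negative (D, E): Asp1, Glu4, Asp6, Asp9, Glu12, Asp14, Glu15 → −7.
Net charge = (+6) + (−7) = −1.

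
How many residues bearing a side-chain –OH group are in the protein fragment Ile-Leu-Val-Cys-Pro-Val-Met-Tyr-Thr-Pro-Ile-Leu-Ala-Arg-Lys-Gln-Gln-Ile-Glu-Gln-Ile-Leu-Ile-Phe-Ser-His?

3

S, T, and Y are the three residues with a side-chain hydroxyl.
Matching residues: Tyr8, Thr9, Ser25.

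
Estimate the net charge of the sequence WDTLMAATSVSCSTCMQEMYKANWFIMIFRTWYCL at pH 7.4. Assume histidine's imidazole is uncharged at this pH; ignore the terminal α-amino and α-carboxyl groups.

At pH ~7.4 the Lys and Arg side chains are protonated (+1), the Asp and Glu side chains are deprotonated (−1), and with His taken as neutral all other side chains carry no charge.
Positive (K, R): K21, R30 → +2.
Negative (D, E): D2, E18 → −2.
Net charge = (+2) + (−2) = 0.

0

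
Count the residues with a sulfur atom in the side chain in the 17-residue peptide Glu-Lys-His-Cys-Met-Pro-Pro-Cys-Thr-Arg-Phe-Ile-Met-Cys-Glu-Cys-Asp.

6

Only Cys (C) and Met (M) have a sulfur atom in the side chain.
Matching residues: Cys4, Met5, Cys8, Met13, Cys14, Cys16.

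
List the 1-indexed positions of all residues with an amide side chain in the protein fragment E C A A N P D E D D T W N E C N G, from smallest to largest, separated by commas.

5, 13, 16

The amide-side-chain residues are Asn (N) and Gln (Q).
Matching residues: N5, N13, N16.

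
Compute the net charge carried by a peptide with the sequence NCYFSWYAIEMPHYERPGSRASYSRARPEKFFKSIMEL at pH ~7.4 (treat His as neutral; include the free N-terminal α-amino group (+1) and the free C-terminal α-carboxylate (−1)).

+2

The side chains ionized at physiological pH are Lys/Arg (+1) and Asp/Glu (−1); with His treated as neutral, nothing else contributes.
Positive (K, R): R16, R20, R25, R27, K30, K33 → +6.
Negative (D, E): E10, E15, E29, E37 → −4.
The N-terminus (+1) and C-terminus (−1) cancel.
Net charge = (+6) + (−4) = +2.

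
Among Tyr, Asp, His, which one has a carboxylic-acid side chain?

Only D (aspartate) and E (glutamate) carry a side-chain carboxylic acid.
Of the listed options, only Asp belongs to this group.

Asp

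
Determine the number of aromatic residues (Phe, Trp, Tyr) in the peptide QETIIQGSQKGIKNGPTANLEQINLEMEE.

None of the 29 residues belong to this group.

0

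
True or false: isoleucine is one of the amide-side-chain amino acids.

Asparagine (N) and glutamine (Q) have uncharged amide side chains.
Isoleucine is not in this group.

False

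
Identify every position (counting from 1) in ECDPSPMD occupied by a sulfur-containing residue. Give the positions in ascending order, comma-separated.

2, 7

Only Cys (C) and Met (M) have a sulfur atom in the side chain.
Matching residues: C2, M7.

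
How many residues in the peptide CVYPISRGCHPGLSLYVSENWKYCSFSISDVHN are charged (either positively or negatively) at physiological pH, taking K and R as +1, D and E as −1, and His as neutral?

Charged side chains at pH ~7.4: K, R (positive); D, E (negative).
Matching residues: R7, E19, K22, D30.

4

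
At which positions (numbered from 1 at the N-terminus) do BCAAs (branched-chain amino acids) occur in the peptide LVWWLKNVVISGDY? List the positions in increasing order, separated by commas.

1, 2, 5, 8, 9, 10

The BCAAs are Val, Leu, and Ile — aliphatic side chains with a branch point.
Matching residues: L1, V2, L5, V8, V9, I10.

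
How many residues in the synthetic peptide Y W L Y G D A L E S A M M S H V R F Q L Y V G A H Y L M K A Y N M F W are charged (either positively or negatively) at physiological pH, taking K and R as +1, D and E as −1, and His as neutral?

4

Charged side chains at pH ~7.4: K, R (positive); D, E (negative).
Matching residues: D6, E9, R17, K29.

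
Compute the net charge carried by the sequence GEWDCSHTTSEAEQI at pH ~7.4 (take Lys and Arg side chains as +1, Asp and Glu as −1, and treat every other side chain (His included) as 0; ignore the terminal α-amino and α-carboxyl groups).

-4

Positive (K, R): none → +0.
Negative (D, E): E2, D4, E11, E13 → −4.
Net charge = (+0) + (−4) = −4.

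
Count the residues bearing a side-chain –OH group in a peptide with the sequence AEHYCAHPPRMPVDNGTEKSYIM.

S, T, and Y are the three residues with a side-chain hydroxyl.
Matching residues: Y4, T17, S20, Y21.

4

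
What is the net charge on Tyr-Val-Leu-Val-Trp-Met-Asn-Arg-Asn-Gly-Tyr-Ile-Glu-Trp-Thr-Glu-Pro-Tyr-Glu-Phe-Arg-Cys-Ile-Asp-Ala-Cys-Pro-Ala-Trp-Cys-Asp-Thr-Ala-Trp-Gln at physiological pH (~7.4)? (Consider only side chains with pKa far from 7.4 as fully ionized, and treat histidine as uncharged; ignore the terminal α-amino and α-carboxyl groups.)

-3

The side chains ionized at physiological pH are Lys/Arg (+1) and Asp/Glu (−1); with His treated as neutral, nothing else contributes.
Positive (K, R): Arg8, Arg21 → +2.
Negative (D, E): Glu13, Glu16, Glu19, Asp24, Asp31 → −5.
Net charge = (+2) + (−5) = −3.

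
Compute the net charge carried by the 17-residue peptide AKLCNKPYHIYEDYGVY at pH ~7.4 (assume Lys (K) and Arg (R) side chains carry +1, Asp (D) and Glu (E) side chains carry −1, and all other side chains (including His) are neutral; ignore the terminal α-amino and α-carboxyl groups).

Positive (K, R): K2, K6 → +2.
Negative (D, E): E12, D13 → −2.
Net charge = (+2) + (−2) = 0.

0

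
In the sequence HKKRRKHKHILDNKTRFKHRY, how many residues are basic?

The basic amino acids are Lys (K), Arg (R), and His (H).
Matching residues: H1, K2, K3, R4, R5, K6, H7, K8, H9, K14, R16, K18, H19, R20.

14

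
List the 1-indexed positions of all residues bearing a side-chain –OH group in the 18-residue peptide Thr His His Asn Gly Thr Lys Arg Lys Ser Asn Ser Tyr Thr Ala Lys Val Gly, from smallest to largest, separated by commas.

1, 6, 10, 12, 13, 14

S, T, and Y are the three residues with a side-chain hydroxyl.
Matching residues: Thr1, Thr6, Ser10, Ser12, Tyr13, Thr14.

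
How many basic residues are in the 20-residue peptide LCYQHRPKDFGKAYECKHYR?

7

K, R, and H are the three residues with basic side chains (ε-amine, guanidinium, and imidazole respectively).
Matching residues: H5, R6, K8, K12, K17, H18, R20.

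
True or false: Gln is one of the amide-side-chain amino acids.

The amide-side-chain residues are Asn (N) and Gln (Q).
Glutamine is in this group.

True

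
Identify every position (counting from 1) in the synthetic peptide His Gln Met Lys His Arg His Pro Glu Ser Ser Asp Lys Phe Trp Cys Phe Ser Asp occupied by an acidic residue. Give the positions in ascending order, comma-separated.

Matching residues: Glu9, Asp12, Asp19.

9, 12, 19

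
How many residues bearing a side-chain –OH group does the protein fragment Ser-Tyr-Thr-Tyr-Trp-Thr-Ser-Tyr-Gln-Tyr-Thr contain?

9

Serine (S), threonine (T), and tyrosine (Y) each carry a hydroxyl group on the side chain.
Matching residues: Ser1, Tyr2, Thr3, Tyr4, Thr6, Ser7, Tyr8, Tyr10, Thr11.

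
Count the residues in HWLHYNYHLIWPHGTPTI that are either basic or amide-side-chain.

Basic: H, K, R. Amide-side-chain: N, Q.
Basic residues here: H1, H4, H8, H13 (4).
Amide-side-chain residues here: N6 (1).
The two groups share no amino acid, so total = 4 + 1 = 5.

5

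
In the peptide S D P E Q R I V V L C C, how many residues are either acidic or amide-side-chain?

Acidic: D, E. Amide-side-chain: N, Q.
Acidic residues here: D2, E4 (2).
Amide-side-chain residues here: Q5 (1).
The two groups share no amino acid, so total = 2 + 1 = 3.

3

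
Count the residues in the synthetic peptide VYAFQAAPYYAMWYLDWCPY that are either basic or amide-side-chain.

Basic: H, K, R. Amide-side-chain: N, Q.
Basic residues here: none (0).
Amide-side-chain residues here: Q5 (1).
The two groups share no amino acid, so total = 0 + 1 = 1.

1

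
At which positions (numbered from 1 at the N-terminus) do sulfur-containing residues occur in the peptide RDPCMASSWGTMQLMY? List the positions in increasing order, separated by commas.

4, 5, 12, 15

The sulfur-bearing residues are cysteine (–SH) and methionine (–S–CH₃).
Matching residues: C4, M5, M12, M15.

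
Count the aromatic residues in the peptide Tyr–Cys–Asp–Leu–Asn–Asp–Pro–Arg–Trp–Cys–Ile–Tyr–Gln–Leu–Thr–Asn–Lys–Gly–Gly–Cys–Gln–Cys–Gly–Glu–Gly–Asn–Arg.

Phenylalanine (F), tryptophan (W), and tyrosine (Y) have aromatic ring side chains.
Matching residues: Tyr1, Trp9, Tyr12.

3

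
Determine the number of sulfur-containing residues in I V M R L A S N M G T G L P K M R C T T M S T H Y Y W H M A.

Only Cys (C) and Met (M) have a sulfur atom in the side chain.
Matching residues: M3, M9, M16, C18, M21, M29.

6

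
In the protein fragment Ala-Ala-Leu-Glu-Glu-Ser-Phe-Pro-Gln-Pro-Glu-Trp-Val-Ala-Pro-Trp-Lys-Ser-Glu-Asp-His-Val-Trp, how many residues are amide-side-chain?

The amide-side-chain residues are Asn (N) and Gln (Q).
Matching residues: Gln9.

1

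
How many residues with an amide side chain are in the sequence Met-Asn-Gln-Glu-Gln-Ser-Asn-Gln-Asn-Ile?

6

The amide-side-chain residues are Asn (N) and Gln (Q).
Matching residues: Asn2, Gln3, Gln5, Asn7, Gln8, Asn9.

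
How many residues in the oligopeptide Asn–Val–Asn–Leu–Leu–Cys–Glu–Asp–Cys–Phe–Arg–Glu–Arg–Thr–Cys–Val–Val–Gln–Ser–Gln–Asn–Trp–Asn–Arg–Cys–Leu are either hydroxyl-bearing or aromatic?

4

Hydroxyl-bearing: S, T, Y. Aromatic: F, W, Y.
Hydroxyl-bearing residues here: Thr14, Ser19 (2).
Aromatic residues here: Phe10, Trp22 (2).
(Y belongs to both groups, but none appear in this sequence.) Total = 2 + 2 = 4.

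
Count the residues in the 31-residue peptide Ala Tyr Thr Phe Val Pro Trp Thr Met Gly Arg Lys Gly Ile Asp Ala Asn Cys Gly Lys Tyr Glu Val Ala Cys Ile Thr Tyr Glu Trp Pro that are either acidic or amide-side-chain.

4

Acidic: D, E. Amide-side-chain: N, Q.
Acidic residues here: Asp15, Glu22, Glu29 (3).
Amide-side-chain residues here: Asn17 (1).
The two groups share no amino acid, so total = 3 + 1 = 4.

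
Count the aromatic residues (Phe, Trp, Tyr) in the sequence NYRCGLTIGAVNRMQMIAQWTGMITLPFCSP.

3

Matching residues: Y2, W20, F28.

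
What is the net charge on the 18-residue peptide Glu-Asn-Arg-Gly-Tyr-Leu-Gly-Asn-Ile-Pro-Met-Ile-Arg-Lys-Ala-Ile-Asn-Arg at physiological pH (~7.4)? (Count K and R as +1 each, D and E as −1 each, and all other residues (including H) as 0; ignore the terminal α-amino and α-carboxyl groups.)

+3

Positive (K, R): Arg3, Arg13, Lys14, Arg18 → +4.
Negative (D, E): Glu1 → −1.
Net charge = (+4) + (−1) = +3.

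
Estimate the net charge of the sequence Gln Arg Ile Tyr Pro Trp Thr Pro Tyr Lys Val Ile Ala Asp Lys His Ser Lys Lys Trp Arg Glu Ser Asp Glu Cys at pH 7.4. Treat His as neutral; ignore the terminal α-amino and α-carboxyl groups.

+2

The side chains ionized at physiological pH are Lys/Arg (+1) and Asp/Glu (−1); with His treated as neutral, nothing else contributes.
Positive (K, R): Arg2, Lys10, Lys15, Lys18, Lys19, Arg21 → +6.
Negative (D, E): Asp14, Glu22, Asp24, Glu25 → −4.
Net charge = (+6) + (−4) = +2.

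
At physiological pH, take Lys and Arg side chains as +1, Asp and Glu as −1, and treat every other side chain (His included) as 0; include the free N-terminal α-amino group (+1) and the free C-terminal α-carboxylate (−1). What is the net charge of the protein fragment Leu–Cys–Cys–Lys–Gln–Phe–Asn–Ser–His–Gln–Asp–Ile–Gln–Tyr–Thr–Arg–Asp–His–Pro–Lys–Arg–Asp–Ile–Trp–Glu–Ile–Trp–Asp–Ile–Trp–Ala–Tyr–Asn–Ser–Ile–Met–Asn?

Positive (K, R): Lys4, Arg16, Lys20, Arg21 → +4.
Negative (D, E): Asp11, Asp17, Asp22, Glu25, Asp28 → −5.
The N-terminus (+1) and C-terminus (−1) cancel.
Net charge = (+4) + (−5) = −1.

-1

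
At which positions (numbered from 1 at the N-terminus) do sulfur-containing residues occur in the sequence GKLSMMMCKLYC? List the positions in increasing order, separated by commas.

5, 6, 7, 8, 12

Cysteine (C, thiol) and methionine (M, thioether) are the two sulfur-containing amino acids.
Matching residues: M5, M6, M7, C8, C12.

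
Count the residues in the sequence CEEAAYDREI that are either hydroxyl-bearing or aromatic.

Hydroxyl-bearing: S, T, Y. Aromatic: F, W, Y.
Hydroxyl-bearing residues here: Y6 (1).
Aromatic residues here: Y6 (1).
Y is in both groups, so the 1 Y residue must not be double-counted.
Total = 1 + 1 − 1 = 1.

1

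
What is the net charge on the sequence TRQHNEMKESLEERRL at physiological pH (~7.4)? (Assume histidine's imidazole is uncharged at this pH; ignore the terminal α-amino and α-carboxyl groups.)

At pH ~7.4 the Lys and Arg side chains are protonated (+1), the Asp and Glu side chains are deprotonated (−1), and with His taken as neutral all other side chains carry no charge.
Positive (K, R): R2, K8, R14, R15 → +4.
Negative (D, E): E6, E9, E12, E13 → −4.
Net charge = (+4) + (−4) = 0.

0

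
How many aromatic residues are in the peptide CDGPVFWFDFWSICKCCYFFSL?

Phenylalanine (F), tryptophan (W), and tyrosine (Y) have aromatic ring side chains.
Matching residues: F6, W7, F8, F10, W11, Y18, F19, F20.

8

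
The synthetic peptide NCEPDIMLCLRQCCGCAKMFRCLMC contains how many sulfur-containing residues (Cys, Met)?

Matching residues: C2, M7, C9, C13, C14, C16, M19, C22, M24, C25.

10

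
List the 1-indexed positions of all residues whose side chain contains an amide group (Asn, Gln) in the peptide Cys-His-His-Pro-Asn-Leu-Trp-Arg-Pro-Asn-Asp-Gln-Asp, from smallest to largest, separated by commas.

5, 10, 12

Matching residues: Asn5, Asn10, Gln12.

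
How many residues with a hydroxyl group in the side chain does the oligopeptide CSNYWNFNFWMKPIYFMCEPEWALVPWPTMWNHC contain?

4

Serine (S), threonine (T), and tyrosine (Y) each carry a hydroxyl group on the side chain.
Matching residues: S2, Y4, Y15, T29.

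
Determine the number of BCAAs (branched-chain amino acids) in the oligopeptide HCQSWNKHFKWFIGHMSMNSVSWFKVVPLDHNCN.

The BCAAs are Val, Leu, and Ile — aliphatic side chains with a branch point.
Matching residues: I13, V21, V26, V27, L29.

5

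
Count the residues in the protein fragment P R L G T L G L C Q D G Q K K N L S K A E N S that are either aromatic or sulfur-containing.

Aromatic: F, W, Y. Sulfur-containing: C, M.
Aromatic residues here: none (0).
Sulfur-containing residues here: C9 (1).
The two groups share no amino acid, so total = 0 + 1 = 1.

1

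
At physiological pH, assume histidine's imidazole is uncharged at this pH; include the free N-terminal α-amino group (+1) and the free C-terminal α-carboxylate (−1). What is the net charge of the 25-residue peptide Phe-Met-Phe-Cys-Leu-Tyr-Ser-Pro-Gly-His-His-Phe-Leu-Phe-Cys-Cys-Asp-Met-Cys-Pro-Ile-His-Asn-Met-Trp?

The side chains ionized at physiological pH are Lys/Arg (+1) and Asp/Glu (−1); with His treated as neutral, nothing else contributes.
Positive (K, R): none → +0.
Negative (D, E): Asp17 → −1.
The N-terminus (+1) and C-terminus (−1) cancel.
Net charge = (+0) + (−1) = −1.

-1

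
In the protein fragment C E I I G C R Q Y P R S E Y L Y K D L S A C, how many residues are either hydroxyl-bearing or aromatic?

Hydroxyl-bearing: S, T, Y. Aromatic: F, W, Y.
Hydroxyl-bearing residues here: Y9, S12, Y14, Y16, S20 (5).
Aromatic residues here: Y9, Y14, Y16 (3).
Y is in both groups, so the 3 Y residues must not be double-counted.
Total = 5 + 3 − 3 = 5.

5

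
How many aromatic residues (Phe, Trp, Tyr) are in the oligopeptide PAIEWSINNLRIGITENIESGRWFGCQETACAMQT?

Matching residues: W5, W23, F24.

3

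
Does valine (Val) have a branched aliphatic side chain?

The BCAAs are Val, Leu, and Ile — aliphatic side chains with a branch point.
Valine is in this group.

Yes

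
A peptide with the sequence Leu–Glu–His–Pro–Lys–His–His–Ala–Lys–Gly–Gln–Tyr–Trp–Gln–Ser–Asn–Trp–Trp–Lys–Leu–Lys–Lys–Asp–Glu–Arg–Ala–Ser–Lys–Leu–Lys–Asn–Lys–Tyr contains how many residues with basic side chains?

The basic amino acids are Lys (K), Arg (R), and His (H).
Matching residues: His3, Lys5, His6, His7, Lys9, Lys19, Lys21, Lys22, Arg25, Lys28, Lys30, Lys32.

12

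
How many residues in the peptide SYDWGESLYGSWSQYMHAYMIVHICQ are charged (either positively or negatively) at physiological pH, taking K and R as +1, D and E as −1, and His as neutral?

2

Charged side chains at pH ~7.4: K, R (positive); D, E (negative).
Matching residues: D3, E6.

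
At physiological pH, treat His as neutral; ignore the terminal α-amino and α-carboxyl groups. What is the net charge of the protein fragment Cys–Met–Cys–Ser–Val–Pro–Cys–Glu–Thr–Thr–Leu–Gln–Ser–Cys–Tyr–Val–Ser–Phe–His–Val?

At pH ~7.4 the Lys and Arg side chains are protonated (+1), the Asp and Glu side chains are deprotonated (−1), and with His taken as neutral all other side chains carry no charge.
Positive (K, R): none → +0.
Negative (D, E): Glu8 → −1.
Net charge = (+0) + (−1) = −1.

-1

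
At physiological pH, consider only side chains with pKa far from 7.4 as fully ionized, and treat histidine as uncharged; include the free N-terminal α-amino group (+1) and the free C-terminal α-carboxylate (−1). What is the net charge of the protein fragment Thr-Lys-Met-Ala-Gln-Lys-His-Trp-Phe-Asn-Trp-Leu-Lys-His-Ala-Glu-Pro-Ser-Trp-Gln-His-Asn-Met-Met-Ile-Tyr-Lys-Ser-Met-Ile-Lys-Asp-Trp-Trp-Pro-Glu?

At pH ~7.4 the Lys and Arg side chains are protonated (+1), the Asp and Glu side chains are deprotonated (−1), and with His taken as neutral all other side chains carry no charge.
Positive (K, R): Lys2, Lys6, Lys13, Lys27, Lys31 → +5.
Negative (D, E): Glu16, Asp32, Glu36 → −3.
The N-terminus (+1) and C-terminus (−1) cancel.
Net charge = (+5) + (−3) = +2.

+2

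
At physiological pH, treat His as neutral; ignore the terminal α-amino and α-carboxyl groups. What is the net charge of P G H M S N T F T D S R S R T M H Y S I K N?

The side chains ionized at physiological pH are Lys/Arg (+1) and Asp/Glu (−1); with His treated as neutral, nothing else contributes.
Positive (K, R): R12, R14, K21 → +3.
Negative (D, E): D10 → −1.
Net charge = (+3) + (−1) = +2.

+2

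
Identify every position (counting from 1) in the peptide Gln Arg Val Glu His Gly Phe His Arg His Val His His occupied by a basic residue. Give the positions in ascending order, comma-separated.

K, R, and H are the three residues with basic side chains (ε-amine, guanidinium, and imidazole respectively).
Matching residues: Arg2, His5, His8, Arg9, His10, His12, His13.

2, 5, 8, 9, 10, 12, 13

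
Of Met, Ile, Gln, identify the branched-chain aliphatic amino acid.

The BCAAs are Val, Leu, and Ile — aliphatic side chains with a branch point.
Of the listed options, only Ile belongs to this group.

Ile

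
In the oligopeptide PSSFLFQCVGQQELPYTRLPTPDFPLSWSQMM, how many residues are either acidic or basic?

Acidic: D, E. Basic: H, K, R.
Acidic residues here: E13, D23 (2).
Basic residues here: R18 (1).
The two groups share no amino acid, so total = 2 + 1 = 3.

3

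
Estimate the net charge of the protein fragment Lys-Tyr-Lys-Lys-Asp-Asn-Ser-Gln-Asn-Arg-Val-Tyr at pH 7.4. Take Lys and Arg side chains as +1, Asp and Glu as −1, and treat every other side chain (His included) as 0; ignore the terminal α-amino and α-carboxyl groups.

Positive (K, R): Lys1, Lys3, Lys4, Arg10 → +4.
Negative (D, E): Asp5 → −1.
Net charge = (+4) + (−1) = +3.

+3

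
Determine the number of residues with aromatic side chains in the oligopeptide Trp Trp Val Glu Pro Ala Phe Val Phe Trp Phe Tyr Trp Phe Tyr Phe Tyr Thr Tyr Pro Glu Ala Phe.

F, W, and Y each carry an aromatic ring on the side chain.
Matching residues: Trp1, Trp2, Phe7, Phe9, Trp10, Phe11, Tyr12, Trp13, Phe14, Tyr15, Phe16, Tyr17, Tyr19, Phe23.

14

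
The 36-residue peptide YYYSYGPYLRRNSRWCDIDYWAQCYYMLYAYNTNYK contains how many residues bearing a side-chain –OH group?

S, T, and Y are the three residues with a side-chain hydroxyl.
Matching residues: Y1, Y2, Y3, S4, Y5, Y8, S13, Y20, Y25, Y26, Y29, Y31, T33, Y35.

14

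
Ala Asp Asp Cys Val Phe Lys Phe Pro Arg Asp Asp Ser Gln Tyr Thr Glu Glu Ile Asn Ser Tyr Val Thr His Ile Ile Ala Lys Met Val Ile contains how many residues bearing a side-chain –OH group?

Serine (S), threonine (T), and tyrosine (Y) each carry a hydroxyl group on the side chain.
Matching residues: Ser13, Tyr15, Thr16, Ser21, Tyr22, Thr24.

6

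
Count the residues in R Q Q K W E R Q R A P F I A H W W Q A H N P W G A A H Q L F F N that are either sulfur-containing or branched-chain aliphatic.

2

Sulfur-containing: C, M. Branched-chain aliphatic: I, L, V.
Sulfur-containing residues here: none (0).
Branched-chain aliphatic residues here: I13, L29 (2).
The two groups share no amino acid, so total = 0 + 2 = 2.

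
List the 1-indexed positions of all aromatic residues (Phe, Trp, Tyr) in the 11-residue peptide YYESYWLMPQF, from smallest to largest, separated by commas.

Matching residues: Y1, Y2, Y5, W6, F11.

1, 2, 5, 6, 11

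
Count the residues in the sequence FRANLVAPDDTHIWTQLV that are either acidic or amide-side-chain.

4

Acidic: D, E. Amide-side-chain: N, Q.
Acidic residues here: D9, D10 (2).
Amide-side-chain residues here: N4, Q16 (2).
The two groups share no amino acid, so total = 2 + 2 = 4.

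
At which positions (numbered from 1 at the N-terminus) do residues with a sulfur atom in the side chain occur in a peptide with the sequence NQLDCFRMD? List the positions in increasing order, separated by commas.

The sulfur-bearing residues are cysteine (–SH) and methionine (–S–CH₃).
Matching residues: C5, M8.

5, 8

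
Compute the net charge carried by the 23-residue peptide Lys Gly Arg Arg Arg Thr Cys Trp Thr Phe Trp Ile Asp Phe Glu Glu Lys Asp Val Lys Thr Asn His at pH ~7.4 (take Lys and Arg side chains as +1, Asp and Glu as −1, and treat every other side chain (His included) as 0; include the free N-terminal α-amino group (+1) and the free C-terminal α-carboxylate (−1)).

Positive (K, R): Lys1, Arg3, Arg4, Arg5, Lys17, Lys20 → +6.
Negative (D, E): Asp13, Glu15, Glu16, Asp18 → −4.
The N-terminus (+1) and C-terminus (−1) cancel.
Net charge = (+6) + (−4) = +2.

+2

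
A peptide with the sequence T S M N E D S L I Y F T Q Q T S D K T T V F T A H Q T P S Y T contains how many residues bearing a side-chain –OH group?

Serine (S), threonine (T), and tyrosine (Y) each carry a hydroxyl group on the side chain.
Matching residues: T1, S2, S7, Y10, T12, T15, S16, T19, T20, T23, T27, S29, Y30, T31.

14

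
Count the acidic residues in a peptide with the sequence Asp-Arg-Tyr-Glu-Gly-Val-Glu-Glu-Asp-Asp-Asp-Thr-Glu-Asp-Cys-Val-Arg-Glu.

Aspartate (D) and glutamate (E) have carboxylic-acid side chains and are the acidic amino acids.
Matching residues: Asp1, Glu4, Glu7, Glu8, Asp9, Asp10, Asp11, Glu13, Asp14, Glu18.

10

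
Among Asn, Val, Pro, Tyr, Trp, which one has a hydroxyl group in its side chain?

Tyr

Serine (S), threonine (T), and tyrosine (Y) each carry a hydroxyl group on the side chain.
Of the listed options, only Tyr belongs to this group.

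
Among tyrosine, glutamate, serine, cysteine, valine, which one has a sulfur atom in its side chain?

The sulfur-bearing residues are cysteine (–SH) and methionine (–S–CH₃).
Of the listed options, only cysteine belongs to this group.

cysteine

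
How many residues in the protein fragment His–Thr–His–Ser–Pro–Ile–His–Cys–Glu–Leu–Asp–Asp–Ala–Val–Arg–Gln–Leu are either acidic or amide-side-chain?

4

Acidic: D, E. Amide-side-chain: N, Q.
Acidic residues here: Glu9, Asp11, Asp12 (3).
Amide-side-chain residues here: Gln16 (1).
The two groups share no amino acid, so total = 3 + 1 = 4.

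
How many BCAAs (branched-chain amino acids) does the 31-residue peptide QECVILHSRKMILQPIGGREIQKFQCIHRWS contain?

The BCAAs are Val, Leu, and Ile — aliphatic side chains with a branch point.
Matching residues: V4, I5, L6, I12, L13, I16, I21, I27.

8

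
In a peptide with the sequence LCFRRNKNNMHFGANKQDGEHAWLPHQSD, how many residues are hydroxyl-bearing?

1

Serine (S), threonine (T), and tyrosine (Y) each carry a hydroxyl group on the side chain.
Matching residues: S28.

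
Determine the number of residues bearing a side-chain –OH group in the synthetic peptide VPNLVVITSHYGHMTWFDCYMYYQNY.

8

S, T, and Y are the three residues with a side-chain hydroxyl.
Matching residues: T8, S9, Y11, T15, Y20, Y22, Y23, Y26.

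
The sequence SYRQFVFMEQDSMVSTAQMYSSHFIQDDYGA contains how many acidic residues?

Aspartate (D) and glutamate (E) have carboxylic-acid side chains and are the acidic amino acids.
Matching residues: E9, D11, D27, D28.

4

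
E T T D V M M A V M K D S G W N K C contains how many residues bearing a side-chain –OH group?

3

Serine (S), threonine (T), and tyrosine (Y) each carry a hydroxyl group on the side chain.
Matching residues: T2, T3, S13.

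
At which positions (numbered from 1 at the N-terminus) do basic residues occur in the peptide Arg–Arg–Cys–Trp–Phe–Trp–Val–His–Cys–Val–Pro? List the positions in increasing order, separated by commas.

K, R, and H are the three residues with basic side chains (ε-amine, guanidinium, and imidazole respectively).
Matching residues: Arg1, Arg2, His8.

1, 2, 8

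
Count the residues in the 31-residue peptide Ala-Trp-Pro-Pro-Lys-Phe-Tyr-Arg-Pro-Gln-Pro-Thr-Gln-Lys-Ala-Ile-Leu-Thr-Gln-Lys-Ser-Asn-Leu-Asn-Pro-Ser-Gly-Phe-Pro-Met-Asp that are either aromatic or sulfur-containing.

5

Aromatic: F, W, Y. Sulfur-containing: C, M.
Aromatic residues here: Trp2, Phe6, Tyr7, Phe28 (4).
Sulfur-containing residues here: Met30 (1).
The two groups share no amino acid, so total = 4 + 1 = 5.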